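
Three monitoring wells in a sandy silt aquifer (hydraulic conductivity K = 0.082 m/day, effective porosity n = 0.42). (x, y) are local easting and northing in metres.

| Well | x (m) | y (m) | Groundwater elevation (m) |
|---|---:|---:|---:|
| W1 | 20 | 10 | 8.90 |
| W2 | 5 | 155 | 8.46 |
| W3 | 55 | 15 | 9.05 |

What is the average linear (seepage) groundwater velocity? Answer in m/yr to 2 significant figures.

0.38 m/yr

Differences from W1: to W2 (Δx, Δy, Δh) = (-15, 145, -0.44); to W3 = (35, 5, +0.15).
Solve a·Δx + b·Δy = Δh: det = (-15)·5 − 35·145 = -5150.
∂h/∂x = [(-0.44)·5 − (+0.15)·145] / -5150 = +0.004650
∂h/∂y = [(-15)·(+0.15) − 35·(-0.44)] / -5150 = -0.002553
|∇h| = √(0.004650² + -0.002553²) = 0.005305
Seepage velocity v = K·i/n = 0.082 × 0.005305 / 0.42 = 0.001036 m/day = 0.3784 m/yr.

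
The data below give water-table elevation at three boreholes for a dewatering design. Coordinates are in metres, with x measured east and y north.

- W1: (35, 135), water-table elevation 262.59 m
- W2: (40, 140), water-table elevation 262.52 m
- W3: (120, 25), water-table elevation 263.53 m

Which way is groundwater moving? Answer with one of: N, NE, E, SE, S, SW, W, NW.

With h = a·x + b·y + c and W1 as origin, the differences give:
  5·a + 5·b = -0.07
  85·a + (-110)·b = +0.94
Eliminate b (×(-110) and ×5, subtract): -975·a = 3.000 → a = ∂h/∂x = -0.003077
Back-substitute: b = ∂h/∂y = -0.01092.
Flow = −∇h = (+0.003077 east, +0.01092 north), which points north.

N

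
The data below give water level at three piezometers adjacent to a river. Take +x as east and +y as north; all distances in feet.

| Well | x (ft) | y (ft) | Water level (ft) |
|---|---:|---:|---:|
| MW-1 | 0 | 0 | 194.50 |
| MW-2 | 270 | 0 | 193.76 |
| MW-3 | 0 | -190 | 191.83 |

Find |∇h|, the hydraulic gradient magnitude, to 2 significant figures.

0.014

∂h/∂x = (193.76 − 194.50) / (270 − 0) = -0.002741
∂h/∂y = (191.83 − 194.50) / (-190 − 0) = +0.01405
|∇h| = √(-0.002741² + 0.01405²) = 0.01431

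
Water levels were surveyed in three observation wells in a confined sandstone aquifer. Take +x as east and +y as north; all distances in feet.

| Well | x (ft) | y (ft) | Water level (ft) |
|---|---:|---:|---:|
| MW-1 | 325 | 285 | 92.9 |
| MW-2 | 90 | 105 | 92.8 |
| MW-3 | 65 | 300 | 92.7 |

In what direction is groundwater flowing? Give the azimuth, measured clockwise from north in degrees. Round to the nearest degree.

Taking MW-1 as reference: MW-2−MW-1 = (-235, -180, -0.1); MW-3−MW-1 = (-260, 15, -0.2).
Solve a·Δx + b·Δy = Δh: det = (-235)·15 − (-260)·(-180) = -50325.
∂h/∂x = [(-0.1)·15 − (-0.2)·(-180)] / -50325 = +0.0007452
∂h/∂y = [(-235)·(-0.2) − (-260)·(-0.1)] / -50325 = -0.0004173
Flow direction (−∇h) has components (-0.0007452 E, +0.0004173 N).
Azimuth = atan2(E, N) = atan2(-0.0007452, +0.0004173) = 299.2° ≈ 299°.

299°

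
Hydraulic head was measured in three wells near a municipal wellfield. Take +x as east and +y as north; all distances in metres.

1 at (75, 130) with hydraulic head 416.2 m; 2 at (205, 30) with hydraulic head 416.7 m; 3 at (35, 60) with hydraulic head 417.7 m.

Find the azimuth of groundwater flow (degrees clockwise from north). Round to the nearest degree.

028°

Three-point gradient (reference 1): Δ to 2 = (130, -100, +0.5), Δ to 3 = (-40, -70, +1.5).
∂h/∂x = -0.008779, ∂h/∂y = -0.01641 (det = -13100).
Flow direction (−∇h) has components (+0.008779 E, +0.01641 N).
Azimuth = atan2(E, N) = atan2(+0.008779, +0.01641) = 28.1° ≈ 028°.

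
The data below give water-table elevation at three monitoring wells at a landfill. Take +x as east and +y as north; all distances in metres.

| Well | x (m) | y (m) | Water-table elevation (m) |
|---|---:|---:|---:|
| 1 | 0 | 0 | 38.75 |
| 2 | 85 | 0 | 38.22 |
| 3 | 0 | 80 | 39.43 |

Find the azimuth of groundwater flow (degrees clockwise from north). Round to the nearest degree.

∂h/∂x = (38.22 − 38.75) / (85 − 0) = -0.006235
∂h/∂y = (39.43 − 38.75) / (80 − 0) = +0.008500
Flow direction (−∇h) has components (+0.006235 E, -0.008500 N).
Azimuth = atan2(E, N) = atan2(+0.006235, -0.008500) = 143.7° ≈ 144°.

144°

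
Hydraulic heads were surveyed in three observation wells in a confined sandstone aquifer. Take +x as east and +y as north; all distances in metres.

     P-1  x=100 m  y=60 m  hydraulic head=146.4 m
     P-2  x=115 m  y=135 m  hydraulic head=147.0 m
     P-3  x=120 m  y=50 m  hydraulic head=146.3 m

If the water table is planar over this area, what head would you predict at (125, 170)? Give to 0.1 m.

With h = a·x + b·y + c and P-1 as origin, the differences give:
  15·a + 75·b = +0.6
  20·a + (-10)·b = -0.1
Eliminate b (×(-10) and ×75, subtract): -1650·a = 1.50 → a = ∂h/∂x = -0.0009091
Back-substitute: b = ∂h/∂y = +0.008182.
h(125, 170) = 146.4 + (-0.0009091)·(25) + (+0.008182)·(110) = 146.4 -0.023 +0.900 = 147.277 m.

147.3 m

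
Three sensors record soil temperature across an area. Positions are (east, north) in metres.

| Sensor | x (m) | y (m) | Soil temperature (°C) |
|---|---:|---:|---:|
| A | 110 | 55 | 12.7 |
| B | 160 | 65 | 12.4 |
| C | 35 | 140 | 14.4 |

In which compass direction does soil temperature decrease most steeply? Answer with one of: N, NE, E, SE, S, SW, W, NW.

Taking A as reference: B−A = (50, 10, -0.3); C−A = (-75, 85, +1.7).
Determinant of the coordinate differences = 50·85 − (-75)·10 = 5000.
∂T/∂x = [(-0.3)·85 − (+1.7)·10] / 5000 = -0.008500
∂T/∂y = [50·(+1.7) − (-75)·(-0.3)] / 5000 = +0.01250
Steepest decrease is along −∇f = (+0.008500 E, -0.01250 N) → southeast.

SE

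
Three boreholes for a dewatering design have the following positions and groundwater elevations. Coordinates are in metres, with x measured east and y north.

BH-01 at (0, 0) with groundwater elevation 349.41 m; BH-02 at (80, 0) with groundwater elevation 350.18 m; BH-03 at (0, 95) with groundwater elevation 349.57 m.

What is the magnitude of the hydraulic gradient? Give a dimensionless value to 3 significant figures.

∂h/∂x = (350.18 − 349.41) / (80 − 0) = +0.009625
∂h/∂y = (349.57 − 349.41) / (95 − 0) = +0.001684
|∇h| = √(0.009625² + 0.001684²) = 0.009771

0.00977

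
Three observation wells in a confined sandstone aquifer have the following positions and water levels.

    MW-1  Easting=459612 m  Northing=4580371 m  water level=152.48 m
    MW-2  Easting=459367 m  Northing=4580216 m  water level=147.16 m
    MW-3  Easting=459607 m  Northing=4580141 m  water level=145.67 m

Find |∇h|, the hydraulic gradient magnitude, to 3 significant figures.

With h = a·x + b·y + c and MW-1 as origin, the differences give:
  (-245)·a + (-155)·b = -5.32
  (-5)·a + (-230)·b = -6.81
Eliminate b (×(-230) and ×(-155), subtract): 55575·a = 168.050 → a = ∂h/∂x = +0.003024
Back-substitute: b = ∂h/∂y = +0.02954.
|∇h| = √(0.003024² + 0.02954²) = 0.02969

0.0297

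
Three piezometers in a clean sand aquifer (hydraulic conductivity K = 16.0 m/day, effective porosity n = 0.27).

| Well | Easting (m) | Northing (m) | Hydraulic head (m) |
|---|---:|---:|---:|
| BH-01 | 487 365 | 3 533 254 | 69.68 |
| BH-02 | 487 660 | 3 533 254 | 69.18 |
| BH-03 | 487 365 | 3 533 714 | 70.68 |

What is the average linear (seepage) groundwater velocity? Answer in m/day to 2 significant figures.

∂h/∂x = (69.18 − 69.68) / (487660 − 487365) = -0.001695
∂h/∂y = (70.68 − 69.68) / (3533714 − 3533254) = +0.002174
|∇h| = √(-0.001695² + 0.002174²) = 0.002757
Seepage velocity v = K·i/n = 16.0 × 0.002757 / 0.27 = 0.1634 m/day.

0.16 m/day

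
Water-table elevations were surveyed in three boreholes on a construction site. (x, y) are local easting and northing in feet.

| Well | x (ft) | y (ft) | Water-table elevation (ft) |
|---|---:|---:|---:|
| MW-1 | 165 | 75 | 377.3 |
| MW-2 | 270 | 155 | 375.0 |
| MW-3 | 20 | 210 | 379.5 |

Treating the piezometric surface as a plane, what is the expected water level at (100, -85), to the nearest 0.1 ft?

379.2 ft

Taking MW-1 as reference: MW-2−MW-1 = (105, 80, -2.3); MW-3−MW-1 = (-145, 135, +2.2).
Solve a·Δx + b·Δy = Δh: det = 105·135 − (-145)·80 = 25775.
∂h/∂x = [(-2.3)·135 − (+2.2)·80] / 25775 = -0.01887
∂h/∂y = [105·(+2.2) − (-145)·(-2.3)] / 25775 = -0.003977
h(100, -85) = 377.3 + (-0.01887)·(-65) + (-0.003977)·(-160) = 377.3 +1.227 +0.636 = 379.163 ft.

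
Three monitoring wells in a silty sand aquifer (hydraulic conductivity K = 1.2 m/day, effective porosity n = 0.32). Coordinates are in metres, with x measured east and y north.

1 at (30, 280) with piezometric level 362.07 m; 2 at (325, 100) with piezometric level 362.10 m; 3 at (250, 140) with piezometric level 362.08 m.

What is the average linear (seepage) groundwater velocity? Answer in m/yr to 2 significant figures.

3.5 m/yr

Differences from 1: to 2 (Δx, Δy, Δh) = (295, -180, +0.03); to 3 = (220, -140, +0.01).
Solve a·Δx + b·Δy = Δh: det = 295·(-140) − 220·(-180) = -1700.
∂h/∂x = [(+0.03)·(-140) − (+0.01)·(-180)] / -1700 = +0.001412
∂h/∂y = [295·(+0.01) − 220·(+0.03)] / -1700 = +0.002147
|∇h| = √(0.001412² + 0.002147²) = 0.00257
Seepage velocity v = K·i/n = 1.2 × 0.00257 / 0.32 = 0.009637 m/day = 3.52 m/yr.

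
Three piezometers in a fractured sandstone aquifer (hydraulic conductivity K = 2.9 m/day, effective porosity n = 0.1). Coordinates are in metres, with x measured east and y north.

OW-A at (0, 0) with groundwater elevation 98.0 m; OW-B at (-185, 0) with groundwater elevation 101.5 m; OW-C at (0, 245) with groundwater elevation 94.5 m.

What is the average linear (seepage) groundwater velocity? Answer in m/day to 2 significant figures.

∂h/∂x = (101.5 − 98.0) / (-185 − 0) = -0.01892
∂h/∂y = (94.5 − 98.0) / (245 − 0) = -0.01429
|∇h| = √(-0.01892² + -0.01429²) = 0.02371
Seepage velocity v = K·i/n = 2.9 × 0.02371 / 0.1 = 0.6876 m/day.

0.69 m/day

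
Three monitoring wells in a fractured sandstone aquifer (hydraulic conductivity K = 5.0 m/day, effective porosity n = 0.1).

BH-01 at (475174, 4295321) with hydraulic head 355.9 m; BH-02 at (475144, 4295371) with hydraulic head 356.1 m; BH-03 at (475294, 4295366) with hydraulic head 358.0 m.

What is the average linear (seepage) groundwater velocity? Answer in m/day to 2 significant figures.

Taking BH-01 as reference: BH-02−BH-01 = (-30, 50, +0.2); BH-03−BH-01 = (120, 45, +2.1).
Determinant of the coordinate differences = (-30)·45 − 120·50 = -7350.
∂h/∂x = [(+0.2)·45 − (+2.1)·50] / -7350 = +0.01306
∂h/∂y = [(-30)·(+2.1) − 120·(+0.2)] / -7350 = +0.01184
|∇h| = √(0.01306² + 0.01184²) = 0.01763
Seepage velocity v = K·i/n = 5.0 × 0.01763 / 0.1 = 0.8815 m/day.

0.88 m/day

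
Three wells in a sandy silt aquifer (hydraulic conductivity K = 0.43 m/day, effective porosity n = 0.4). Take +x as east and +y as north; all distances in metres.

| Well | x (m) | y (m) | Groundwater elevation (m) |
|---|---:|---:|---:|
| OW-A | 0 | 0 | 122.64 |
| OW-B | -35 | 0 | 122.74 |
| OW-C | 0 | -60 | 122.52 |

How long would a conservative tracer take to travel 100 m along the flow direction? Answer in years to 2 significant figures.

73 years

∂h/∂x = (122.74 − 122.64) / (-35 − 0) = -0.002857
∂h/∂y = (122.52 − 122.64) / (-60 − 0) = +0.002000
|∇h| = √(-0.002857² + 0.002000²) = 0.003487
Seepage velocity v = K·i/n = 0.43 × 0.003487 / 0.4 = 0.003749 m/day.
t = 100 / 0.003749 = 2.667e+04 days = 73 years.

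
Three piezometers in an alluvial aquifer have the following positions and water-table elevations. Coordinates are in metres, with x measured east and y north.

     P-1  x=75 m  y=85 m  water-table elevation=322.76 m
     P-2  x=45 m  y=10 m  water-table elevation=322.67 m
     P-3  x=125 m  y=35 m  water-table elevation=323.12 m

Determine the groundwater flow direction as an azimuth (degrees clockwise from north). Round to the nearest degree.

Three-point gradient (reference P-1): Δ to P-2 = (-30, -75, -0.09), Δ to P-3 = (50, -50, +0.36).
∂h/∂x = +0.006000, ∂h/∂y = -0.001200 (det = 5250).
Flow direction (−∇h) has components (-0.006000 E, +0.001200 N).
Azimuth = atan2(E, N) = atan2(-0.006000, +0.001200) = 281.3° ≈ 281°.

281°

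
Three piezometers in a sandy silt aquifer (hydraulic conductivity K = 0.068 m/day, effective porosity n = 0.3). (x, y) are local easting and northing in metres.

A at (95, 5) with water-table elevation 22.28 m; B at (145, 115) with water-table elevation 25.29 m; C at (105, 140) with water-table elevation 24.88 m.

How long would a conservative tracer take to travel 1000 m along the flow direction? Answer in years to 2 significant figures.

Taking A as reference: B−A = (50, 110, +3.01); C−A = (10, 135, +2.60).
Determinant of the coordinate differences = 50·135 − 10·110 = 5650.
∂h/∂x = [(+3.01)·135 − (+2.60)·110] / 5650 = +0.02130
∂h/∂y = [50·(+2.60) − 10·(+3.01)] / 5650 = +0.01768
|∇h| = √(0.02130² + 0.01768²) = 0.02768
Seepage velocity v = K·i/n = 0.068 × 0.02768 / 0.3 = 0.006274 m/day.
t = 1000 / 0.006274 = 1.594e+05 days = 436 years.

440 years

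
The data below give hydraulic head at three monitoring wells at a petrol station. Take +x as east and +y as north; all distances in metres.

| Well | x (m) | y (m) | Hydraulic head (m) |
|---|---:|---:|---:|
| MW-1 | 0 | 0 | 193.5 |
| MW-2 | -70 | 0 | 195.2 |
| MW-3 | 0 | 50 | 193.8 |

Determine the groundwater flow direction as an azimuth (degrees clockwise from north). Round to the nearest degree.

104°

∂h/∂x = (195.2 − 193.5) / (-70 − 0) = -0.02429
∂h/∂y = (193.8 − 193.5) / (50 − 0) = +0.006000
Flow direction (−∇h) has components (+0.02429 E, -0.006000 N).
Azimuth = atan2(E, N) = atan2(+0.02429, -0.006000) = 103.9° ≈ 104°.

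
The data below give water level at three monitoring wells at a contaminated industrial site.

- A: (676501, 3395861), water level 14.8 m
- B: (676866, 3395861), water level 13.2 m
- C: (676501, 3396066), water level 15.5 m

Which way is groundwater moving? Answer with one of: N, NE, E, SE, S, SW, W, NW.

SE

∂h/∂x = (13.2 − 14.8) / (676866 − 676501) = -0.004384
∂h/∂y = (15.5 − 14.8) / (3396066 − 3395861) = +0.003415
Flow = −∇h = (+0.004384 east, -0.003415 north), which points southeast.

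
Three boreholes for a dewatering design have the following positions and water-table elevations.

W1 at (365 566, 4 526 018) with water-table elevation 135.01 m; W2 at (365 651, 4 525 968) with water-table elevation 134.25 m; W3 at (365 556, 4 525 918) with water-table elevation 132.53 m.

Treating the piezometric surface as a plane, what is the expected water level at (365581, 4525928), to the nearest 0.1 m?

132.9 m

Taking W1 as reference: W2−W1 = (85, -50, -0.76); W3−W1 = (-10, -100, -2.48).
Solve a·Δx + b·Δy = Δh: det = 85·(-100) − (-10)·(-50) = -9000.
∂h/∂x = [(-0.76)·(-100) − (-2.48)·(-50)] / -9000 = +0.005333
∂h/∂y = [85·(-2.48) − (-10)·(-0.76)] / -9000 = +0.02427
h(365581, 4525928) = 135.01 + (+0.005333)·(15) + (+0.02427)·(-90) = 135.01 +0.080 -2.184 = 132.906 m.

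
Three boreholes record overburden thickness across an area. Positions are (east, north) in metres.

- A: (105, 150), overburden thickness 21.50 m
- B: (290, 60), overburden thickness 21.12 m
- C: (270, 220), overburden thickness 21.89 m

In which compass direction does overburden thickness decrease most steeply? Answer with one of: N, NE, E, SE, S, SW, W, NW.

S

Taking A as reference: B−A = (185, -90, -0.38); C−A = (165, 70, +0.39).
Solve a·Δx + b·Δy = Δd: det = 185·70 − 165·(-90) = 27800.
∂d/∂x = [(-0.38)·70 − (+0.39)·(-90)] / 27800 = +0.0003058
∂d/∂y = [185·(+0.39) − 165·(-0.38)] / 27800 = +0.004851
Steepest decrease is along −∇f = (-0.0003058 E, -0.004851 N) → south.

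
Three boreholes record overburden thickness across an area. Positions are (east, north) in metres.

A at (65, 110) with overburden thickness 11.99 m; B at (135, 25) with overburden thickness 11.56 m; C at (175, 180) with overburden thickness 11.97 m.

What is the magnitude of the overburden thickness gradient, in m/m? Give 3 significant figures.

0.00392 m/m

Differences from A: to B (Δx, Δy, Δh) = (70, -85, -0.43); to C = (110, 70, -0.02).
Determinant of the coordinate differences = 70·70 − 110·(-85) = 14250.
∂d/∂x = [(-0.43)·70 − (-0.02)·(-85)] / 14250 = -0.002232
∂d/∂y = [70·(-0.02) − 110·(-0.43)] / 14250 = +0.003221
|∇f| = √(-0.002232² + 0.003221²) = 0.003919 m/m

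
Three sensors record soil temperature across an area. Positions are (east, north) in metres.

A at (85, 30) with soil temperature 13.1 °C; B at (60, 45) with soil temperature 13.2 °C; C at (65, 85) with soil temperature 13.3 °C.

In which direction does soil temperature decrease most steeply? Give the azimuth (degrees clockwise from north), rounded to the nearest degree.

Three-point gradient (reference A): Δ to B = (-25, 15, +0.1), Δ to C = (-20, 55, +0.2).
∂T/∂x = -0.002326, ∂T/∂y = +0.002791 (det = -1075).
Steepest decrease is along −∇f: components (+0.002326 E, -0.002791 N).
Azimuth = atan2(+0.002326, -0.002791) = 140.2° ≈ 140°.

140°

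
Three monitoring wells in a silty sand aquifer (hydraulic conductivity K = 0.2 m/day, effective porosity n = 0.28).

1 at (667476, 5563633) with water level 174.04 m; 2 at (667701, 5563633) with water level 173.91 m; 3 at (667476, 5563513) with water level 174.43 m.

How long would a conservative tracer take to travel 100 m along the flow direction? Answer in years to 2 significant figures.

120 years

∂h/∂x = (173.91 − 174.04) / (667701 − 667476) = -0.0005778
∂h/∂y = (174.43 − 174.04) / (5563513 − 5563633) = -0.003250
|∇h| = √(-0.0005778² + -0.003250²) = 0.003301
Seepage velocity v = K·i/n = 0.2 × 0.003301 / 0.28 = 0.002358 m/day.
t = 100 / 0.002358 = 4.241e+04 days = 116 years.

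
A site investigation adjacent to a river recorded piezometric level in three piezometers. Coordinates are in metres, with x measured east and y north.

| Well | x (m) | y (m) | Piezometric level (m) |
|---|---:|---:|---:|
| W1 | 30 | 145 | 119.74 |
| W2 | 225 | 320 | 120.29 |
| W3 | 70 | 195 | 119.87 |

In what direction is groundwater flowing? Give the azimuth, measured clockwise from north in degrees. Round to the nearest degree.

Three-point gradient (reference W1): Δ to W2 = (195, 175, +0.55), Δ to W3 = (40, 50, +0.13).
∂h/∂x = +0.001727, ∂h/∂y = +0.001218 (det = 2750).
Flow direction (−∇h) has components (-0.001727 E, -0.001218 N).
Azimuth = atan2(E, N) = atan2(-0.001727, -0.001218) = 234.8° ≈ 235°.

235°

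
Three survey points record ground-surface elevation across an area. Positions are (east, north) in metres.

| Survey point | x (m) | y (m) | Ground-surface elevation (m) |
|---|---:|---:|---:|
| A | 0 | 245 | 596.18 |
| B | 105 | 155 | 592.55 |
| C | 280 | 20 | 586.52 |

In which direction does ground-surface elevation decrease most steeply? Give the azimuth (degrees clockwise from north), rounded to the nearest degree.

Three-point gradient (reference A): Δ to B = (105, -90, -3.63), Δ to C = (280, -225, -9.66).
∂z/∂x = -0.03343, ∂z/∂y = +0.001333 (det = 1575).
Steepest decrease is along −∇f: components (+0.03343 E, -0.001333 N).
Azimuth = atan2(+0.03343, -0.001333) = 92.3° ≈ 092°.

092°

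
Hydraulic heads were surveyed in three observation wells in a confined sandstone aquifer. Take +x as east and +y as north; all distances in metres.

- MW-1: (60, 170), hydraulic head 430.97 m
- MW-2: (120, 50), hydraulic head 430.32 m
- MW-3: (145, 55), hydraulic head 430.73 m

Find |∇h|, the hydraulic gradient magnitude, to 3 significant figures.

0.0186

Differences from MW-1: to MW-2 (Δx, Δy, Δh) = (60, -120, -0.65); to MW-3 = (85, -115, -0.24).
Determinant of the coordinate differences = 60·(-115) − 85·(-120) = 3300.
∂h/∂x = [(-0.65)·(-115) − (-0.24)·(-120)] / 3300 = +0.01392
∂h/∂y = [60·(-0.24) − 85·(-0.65)] / 3300 = +0.01238
|∇h| = √(0.01392² + 0.01238²) = 0.01863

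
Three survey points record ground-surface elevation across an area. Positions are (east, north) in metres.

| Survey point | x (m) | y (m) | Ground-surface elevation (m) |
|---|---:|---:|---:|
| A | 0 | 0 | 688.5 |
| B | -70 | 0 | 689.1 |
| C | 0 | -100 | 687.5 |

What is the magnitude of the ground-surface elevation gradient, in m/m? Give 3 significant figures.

0.0132 m/m

∂z/∂x = (689.1 − 688.5) / (-70 − 0) = -0.008571
∂z/∂y = (687.5 − 688.5) / (-100 − 0) = +0.01000
|∇f| = √(-0.008571² + 0.01000²) = 0.01317 m/m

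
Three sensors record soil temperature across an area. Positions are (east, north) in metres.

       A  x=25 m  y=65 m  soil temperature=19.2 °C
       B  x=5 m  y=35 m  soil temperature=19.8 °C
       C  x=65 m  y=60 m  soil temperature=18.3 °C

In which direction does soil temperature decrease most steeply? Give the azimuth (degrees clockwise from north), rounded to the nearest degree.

079°

Three-point gradient (reference A): Δ to B = (-20, -30, +0.6), Δ to C = (40, -5, -0.9).
∂T/∂x = -0.02308, ∂T/∂y = -0.004615 (det = 1300).
Steepest decrease is along −∇f: components (+0.02308 E, +0.004615 N).
Azimuth = atan2(+0.02308, +0.004615) = 78.7° ≈ 079°.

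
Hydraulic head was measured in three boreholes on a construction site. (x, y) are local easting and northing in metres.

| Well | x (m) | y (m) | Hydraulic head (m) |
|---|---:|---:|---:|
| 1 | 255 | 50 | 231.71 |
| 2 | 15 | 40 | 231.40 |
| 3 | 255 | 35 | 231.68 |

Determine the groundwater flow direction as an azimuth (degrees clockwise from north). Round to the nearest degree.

211°

Differences from 1: to 2 (Δx, Δy, Δh) = (-240, -10, -0.31); to 3 = (0, -15, -0.03).
Solve a·Δx + b·Δy = Δh: det = (-240)·(-15) − 0·(-10) = 3600.
∂h/∂x = [(-0.31)·(-15) − (-0.03)·(-10)] / 3600 = +0.001208
∂h/∂y = [(-240)·(-0.03) − 0·(-0.31)] / 3600 = +0.002000
Flow direction (−∇h) has components (-0.001208 E, -0.002000 N).
Azimuth = atan2(E, N) = atan2(-0.001208, -0.002000) = 211.1° ≈ 211°.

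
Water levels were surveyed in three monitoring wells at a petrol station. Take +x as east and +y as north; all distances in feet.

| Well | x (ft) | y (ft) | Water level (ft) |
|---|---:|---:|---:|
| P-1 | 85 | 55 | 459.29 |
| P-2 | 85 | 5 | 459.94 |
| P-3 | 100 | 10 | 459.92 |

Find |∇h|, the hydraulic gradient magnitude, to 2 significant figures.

Differences from P-1: to P-2 (Δx, Δy, Δh) = (0, -50, +0.65); to P-3 = (15, -45, +0.63).
Determinant of the coordinate differences = 0·(-45) − 15·(-50) = 750.
∂h/∂x = [(+0.65)·(-45) − (+0.63)·(-50)] / 750 = +0.003000
∂h/∂y = [0·(+0.63) − 15·(+0.65)] / 750 = -0.01300
|∇h| = √(0.003000² + -0.01300²) = 0.01334

0.013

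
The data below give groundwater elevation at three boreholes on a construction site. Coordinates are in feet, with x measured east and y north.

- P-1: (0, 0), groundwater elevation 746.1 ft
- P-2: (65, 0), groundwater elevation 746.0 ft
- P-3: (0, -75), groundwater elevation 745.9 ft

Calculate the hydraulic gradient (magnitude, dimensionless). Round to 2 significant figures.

0.0031

∂h/∂x = (746.0 − 746.1) / (65 − 0) = -0.001538
∂h/∂y = (745.9 − 746.1) / (-75 − 0) = +0.002667
|∇h| = √(-0.001538² + 0.002667²) = 0.003079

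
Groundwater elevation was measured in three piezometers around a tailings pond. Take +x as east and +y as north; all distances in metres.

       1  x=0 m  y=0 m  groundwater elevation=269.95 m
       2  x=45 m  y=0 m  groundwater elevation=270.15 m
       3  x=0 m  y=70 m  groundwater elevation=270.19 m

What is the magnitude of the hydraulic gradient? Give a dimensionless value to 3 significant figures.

0.00561

∂h/∂x = (270.15 − 269.95) / (45 − 0) = +0.004444
∂h/∂y = (270.19 − 269.95) / (70 − 0) = +0.003429
|∇h| = √(0.004444² + 0.003429²) = 0.005613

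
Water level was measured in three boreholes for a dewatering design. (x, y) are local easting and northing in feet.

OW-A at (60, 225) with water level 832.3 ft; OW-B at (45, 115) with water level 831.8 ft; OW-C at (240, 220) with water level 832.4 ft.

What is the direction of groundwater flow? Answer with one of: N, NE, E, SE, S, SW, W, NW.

Differences from OW-A: to OW-B (Δx, Δy, Δh) = (-15, -110, -0.5); to OW-C = (180, -5, +0.1).
Determinant of the coordinate differences = (-15)·(-5) − 180·(-110) = 19875.
∂h/∂x = [(-0.5)·(-5) − (+0.1)·(-110)] / 19875 = +0.0006792
∂h/∂y = [(-15)·(+0.1) − 180·(-0.5)] / 19875 = +0.004453
Flow = −∇h = (-0.0006792 east, -0.004453 north), which points south.

S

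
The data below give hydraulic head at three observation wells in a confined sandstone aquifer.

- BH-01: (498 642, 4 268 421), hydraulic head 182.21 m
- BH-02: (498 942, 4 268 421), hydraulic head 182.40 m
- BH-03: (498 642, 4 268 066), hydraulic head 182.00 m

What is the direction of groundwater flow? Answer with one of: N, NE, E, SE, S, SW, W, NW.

∂h/∂x = (182.40 − 182.21) / (498942 − 498642) = +0.0006333
∂h/∂y = (182.00 − 182.21) / (4268066 − 4268421) = +0.0005915
Flow = −∇h = (-0.0006333 east, -0.0005915 north), which points southwest.

SW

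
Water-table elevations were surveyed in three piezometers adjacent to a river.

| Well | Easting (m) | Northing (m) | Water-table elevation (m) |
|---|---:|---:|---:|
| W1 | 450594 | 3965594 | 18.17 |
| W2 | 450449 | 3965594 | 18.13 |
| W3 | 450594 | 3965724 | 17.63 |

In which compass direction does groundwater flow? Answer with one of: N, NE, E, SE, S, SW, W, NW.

∂h/∂x = (18.13 − 18.17) / (450449 − 450594) = +0.0002759
∂h/∂y = (17.63 − 18.17) / (3965724 − 3965594) = -0.004154
Flow = −∇h = (-0.0002759 east, +0.004154 north), which points north.

N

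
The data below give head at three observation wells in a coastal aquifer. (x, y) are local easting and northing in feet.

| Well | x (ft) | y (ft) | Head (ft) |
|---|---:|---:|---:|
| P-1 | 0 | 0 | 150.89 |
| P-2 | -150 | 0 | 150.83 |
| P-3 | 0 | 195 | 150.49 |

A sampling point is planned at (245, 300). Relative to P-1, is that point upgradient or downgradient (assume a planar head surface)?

downgradient

∂h/∂x = (150.83 − 150.89) / (-150 − 0) = +0.0004000
∂h/∂y = (150.49 − 150.89) / (195 − 0) = -0.002051
Head at (245, 300) = 150.89 + (+0.0004000)·(245) + (-0.002051)·(300) = 150.37 ft.
That is lower than the 150.89 ft at P-1, so the point is downgradient.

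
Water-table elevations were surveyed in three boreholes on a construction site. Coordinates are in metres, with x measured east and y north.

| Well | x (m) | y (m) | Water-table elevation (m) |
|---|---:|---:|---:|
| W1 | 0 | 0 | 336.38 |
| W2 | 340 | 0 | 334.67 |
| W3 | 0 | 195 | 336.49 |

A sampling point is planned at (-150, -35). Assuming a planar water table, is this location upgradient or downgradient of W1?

upgradient

∂h/∂x = (334.67 − 336.38) / (340 − 0) = -0.005029
∂h/∂y = (336.49 − 336.38) / (195 − 0) = +0.0005641
Head at (-150, -35) = 336.38 + (-0.005029)·(-150) + (+0.0005641)·(-35) = 337.11 m.
That is higher than the 336.38 m at W1, so the point is upgradient.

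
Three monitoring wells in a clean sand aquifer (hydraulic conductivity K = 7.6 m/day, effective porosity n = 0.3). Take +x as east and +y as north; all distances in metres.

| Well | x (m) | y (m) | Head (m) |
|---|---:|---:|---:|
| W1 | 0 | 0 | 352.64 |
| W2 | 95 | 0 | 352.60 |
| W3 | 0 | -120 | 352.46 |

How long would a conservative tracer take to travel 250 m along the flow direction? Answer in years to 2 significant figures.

∂h/∂x = (352.60 − 352.64) / (95 − 0) = -0.0004211
∂h/∂y = (352.46 − 352.64) / (-120 − 0) = +0.001500
|∇h| = √(-0.0004211² + 0.001500²) = 0.001558
Seepage velocity v = K·i/n = 7.6 × 0.001558 / 0.3 = 0.03947 m/day.
t = 250 / 0.03947 = 6334 days = 17.3 years.

17 years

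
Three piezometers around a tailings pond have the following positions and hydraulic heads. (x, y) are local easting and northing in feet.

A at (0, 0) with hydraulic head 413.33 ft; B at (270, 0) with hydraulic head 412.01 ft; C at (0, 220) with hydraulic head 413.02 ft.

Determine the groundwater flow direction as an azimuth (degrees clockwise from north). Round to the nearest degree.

∂h/∂x = (412.01 − 413.33) / (270 − 0) = -0.004889
∂h/∂y = (413.02 − 413.33) / (220 − 0) = -0.001409
Flow direction (−∇h) has components (+0.004889 E, +0.001409 N).
Azimuth = atan2(E, N) = atan2(+0.004889, +0.001409) = 73.9° ≈ 074°.

074°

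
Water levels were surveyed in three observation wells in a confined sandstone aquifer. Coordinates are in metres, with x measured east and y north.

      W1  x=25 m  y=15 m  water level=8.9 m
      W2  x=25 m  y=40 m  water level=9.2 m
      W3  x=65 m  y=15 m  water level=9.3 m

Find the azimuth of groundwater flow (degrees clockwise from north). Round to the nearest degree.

Taking W1 as reference: W2−W1 = (0, 25, +0.3); W3−W1 = (40, 0, +0.4).
Solve a·Δx + b·Δy = Δh: det = 0·0 − 40·25 = -1000.
∂h/∂x = [(+0.3)·0 − (+0.4)·25] / -1000 = +0.01000
∂h/∂y = [0·(+0.4) − 40·(+0.3)] / -1000 = +0.01200
Flow direction (−∇h) has components (-0.01000 E, -0.01200 N).
Azimuth = atan2(E, N) = atan2(-0.01000, -0.01200) = 219.8° ≈ 220°.

220°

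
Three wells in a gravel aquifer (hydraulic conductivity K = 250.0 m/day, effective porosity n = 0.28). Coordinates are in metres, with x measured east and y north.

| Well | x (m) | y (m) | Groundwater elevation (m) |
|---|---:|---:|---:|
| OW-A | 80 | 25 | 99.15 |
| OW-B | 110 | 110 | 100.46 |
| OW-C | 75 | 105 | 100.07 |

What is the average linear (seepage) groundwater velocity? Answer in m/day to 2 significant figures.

Taking OW-A as reference: OW-B−OW-A = (30, 85, +1.31); OW-C−OW-A = (-5, 80, +0.92).
Solve a·Δx + b·Δy = Δh: det = 30·80 − (-5)·85 = 2825.
∂h/∂x = [(+1.31)·80 − (+0.92)·85] / 2825 = +0.009416
∂h/∂y = [30·(+0.92) − (-5)·(+1.31)] / 2825 = +0.01209
|∇h| = √(0.009416² + 0.01209²) = 0.01532
Seepage velocity v = K·i/n = 250.0 × 0.01532 / 0.28 = 13.68 m/day.

14 m/day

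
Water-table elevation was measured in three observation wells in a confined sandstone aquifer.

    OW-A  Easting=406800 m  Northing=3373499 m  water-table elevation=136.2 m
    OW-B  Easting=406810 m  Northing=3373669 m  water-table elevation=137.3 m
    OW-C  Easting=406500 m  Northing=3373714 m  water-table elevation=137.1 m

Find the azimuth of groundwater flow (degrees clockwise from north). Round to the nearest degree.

With h = a·x + b·y + c and OW-A as origin, the differences give:
  10·a + 170·b = +1.1
  (-300)·a + 215·b = +0.9
Eliminate b (×215 and ×170, subtract): 53150·a = 83.50 → a = ∂h/∂x = +0.001571
Back-substitute: b = ∂h/∂y = +0.006378.
Flow direction (−∇h) has components (-0.001571 E, -0.006378 N).
Azimuth = atan2(E, N) = atan2(-0.001571, -0.006378) = 193.8° ≈ 194°.

194°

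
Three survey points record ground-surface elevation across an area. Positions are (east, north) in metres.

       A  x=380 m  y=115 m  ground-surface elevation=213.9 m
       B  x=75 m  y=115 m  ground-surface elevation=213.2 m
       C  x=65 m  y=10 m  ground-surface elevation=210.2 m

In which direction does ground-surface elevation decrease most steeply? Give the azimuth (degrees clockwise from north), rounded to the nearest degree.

185°

Taking A as reference: B−A = (-305, 0, -0.7); C−A = (-315, -105, -3.7).
Determinant of the coordinate differences = (-305)·(-105) − (-315)·0 = 32025.
∂z/∂x = [(-0.7)·(-105) − (-3.7)·0] / 32025 = +0.002295
∂z/∂y = [(-305)·(-3.7) − (-315)·(-0.7)] / 32025 = +0.02835
Steepest decrease is along −∇f: components (-0.002295 E, -0.02835 N).
Azimuth = atan2(-0.002295, -0.02835) = 184.6° ≈ 185°.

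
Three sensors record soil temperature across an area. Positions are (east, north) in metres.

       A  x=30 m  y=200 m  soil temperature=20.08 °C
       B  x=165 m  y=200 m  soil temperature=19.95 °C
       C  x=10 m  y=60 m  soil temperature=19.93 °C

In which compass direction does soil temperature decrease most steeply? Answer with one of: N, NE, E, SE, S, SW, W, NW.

Three-point gradient (reference A): Δ to B = (135, 0, -0.13), Δ to C = (-20, -140, -0.15).
∂T/∂x = -0.0009630, ∂T/∂y = +0.001209 (det = -18900).
Steepest decrease is along −∇f = (+0.0009630 E, -0.001209 N) → southeast.

SE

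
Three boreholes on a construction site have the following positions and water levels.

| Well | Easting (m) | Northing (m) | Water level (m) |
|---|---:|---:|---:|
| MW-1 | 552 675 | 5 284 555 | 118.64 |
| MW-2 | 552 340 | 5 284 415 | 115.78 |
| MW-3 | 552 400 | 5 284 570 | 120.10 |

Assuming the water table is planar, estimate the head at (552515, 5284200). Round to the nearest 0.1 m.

Taking MW-1 as reference: MW-2−MW-1 = (-335, -140, -2.86); MW-3−MW-1 = (-275, 15, +1.46).
Determinant of the coordinate differences = (-335)·15 − (-275)·(-140) = -43525.
∂h/∂x = [(-2.86)·15 − (+1.46)·(-140)] / -43525 = -0.003711
∂h/∂y = [(-335)·(+1.46) − (-275)·(-2.86)] / -43525 = +0.02931
h(552515, 5284200) = 118.64 + (-0.003711)·(-160) + (+0.02931)·(-355) = 118.64 +0.594 -10.404 = 108.830 m.

108.8 m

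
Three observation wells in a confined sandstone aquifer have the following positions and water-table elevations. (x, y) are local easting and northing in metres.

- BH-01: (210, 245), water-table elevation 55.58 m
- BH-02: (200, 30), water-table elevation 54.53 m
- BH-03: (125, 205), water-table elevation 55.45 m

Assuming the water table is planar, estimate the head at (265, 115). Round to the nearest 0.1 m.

Taking BH-01 as reference: BH-02−BH-01 = (-10, -215, -1.05); BH-03−BH-01 = (-85, -40, -0.13).
Solve a·Δx + b·Δy = Δh: det = (-10)·(-40) − (-85)·(-215) = -17875.
∂h/∂x = [(-1.05)·(-40) − (-0.13)·(-215)] / -17875 = -0.0007860
∂h/∂y = [(-10)·(-0.13) − (-85)·(-1.05)] / -17875 = +0.004920
h(265, 115) = 55.58 + (-0.0007860)·(55) + (+0.004920)·(-130) = 55.58 -0.043 -0.640 = 54.897 m.

54.9 m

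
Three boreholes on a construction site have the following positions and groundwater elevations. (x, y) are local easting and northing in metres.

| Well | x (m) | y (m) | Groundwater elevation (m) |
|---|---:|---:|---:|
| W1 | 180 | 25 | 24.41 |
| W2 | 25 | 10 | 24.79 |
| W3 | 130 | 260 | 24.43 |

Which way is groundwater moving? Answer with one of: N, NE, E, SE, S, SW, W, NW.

Three-point gradient (reference W1): Δ to W2 = (-155, -15, +0.38), Δ to W3 = (-50, 235, +0.02).
∂h/∂x = -0.002410, ∂h/∂y = -0.0004277 (det = -37175).
Flow = −∇h = (+0.002410 east, +0.0004277 north), which points east.

E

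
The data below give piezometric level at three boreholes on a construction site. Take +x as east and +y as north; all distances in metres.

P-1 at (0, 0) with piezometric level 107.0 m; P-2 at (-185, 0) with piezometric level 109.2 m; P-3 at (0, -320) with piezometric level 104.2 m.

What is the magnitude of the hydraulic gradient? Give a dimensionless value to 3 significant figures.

∂h/∂x = (109.2 − 107.0) / (-185 − 0) = -0.01189
∂h/∂y = (104.2 − 107.0) / (-320 − 0) = +0.008750
|∇h| = √(-0.01189² + 0.008750²) = 0.01476

0.0148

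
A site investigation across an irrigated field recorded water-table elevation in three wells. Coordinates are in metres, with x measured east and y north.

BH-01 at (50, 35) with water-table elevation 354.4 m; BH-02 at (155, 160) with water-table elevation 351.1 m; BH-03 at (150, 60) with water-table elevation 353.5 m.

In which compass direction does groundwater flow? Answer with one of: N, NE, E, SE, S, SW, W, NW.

N

With h = a·x + b·y + c and BH-01 as origin, the differences give:
  105·a + 125·b = -3.3
  100·a + 25·b = -0.9
Eliminate b (×25 and ×125, subtract): -9875·a = 30.00 → a = ∂h/∂x = -0.003038
Back-substitute: b = ∂h/∂y = -0.02385.
Flow = −∇h = (+0.003038 east, +0.02385 north), which points north.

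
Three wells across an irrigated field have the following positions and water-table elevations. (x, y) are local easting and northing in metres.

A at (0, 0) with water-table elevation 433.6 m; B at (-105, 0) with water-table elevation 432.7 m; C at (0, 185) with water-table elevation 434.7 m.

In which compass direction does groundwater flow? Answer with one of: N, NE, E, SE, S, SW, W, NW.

∂h/∂x = (432.7 − 433.6) / (-105 − 0) = +0.008571
∂h/∂y = (434.7 − 433.6) / (185 − 0) = +0.005946
Flow = −∇h = (-0.008571 east, -0.005946 north), which points southwest.

SW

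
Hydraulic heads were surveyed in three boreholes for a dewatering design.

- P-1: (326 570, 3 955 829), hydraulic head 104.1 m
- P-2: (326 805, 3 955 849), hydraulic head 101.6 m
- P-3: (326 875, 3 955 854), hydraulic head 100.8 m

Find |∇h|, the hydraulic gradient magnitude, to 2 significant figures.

With h = a·x + b·y + c and P-1 as origin, the differences give:
  235·a + 20·b = -2.5
  305·a + 25·b = -3.3
Eliminate b (×25 and ×20, subtract): -225·a = 3.50 → a = ∂h/∂x = -0.01556
Back-substitute: b = ∂h/∂y = +0.05778.
|∇h| = √(-0.01556² + 0.05778²) = 0.05984

0.060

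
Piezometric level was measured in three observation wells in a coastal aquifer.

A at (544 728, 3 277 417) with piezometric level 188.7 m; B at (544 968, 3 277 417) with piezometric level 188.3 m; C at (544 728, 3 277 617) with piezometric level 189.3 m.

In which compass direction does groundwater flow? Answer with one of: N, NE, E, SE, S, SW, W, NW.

SE

∂h/∂x = (188.3 − 188.7) / (544968 − 544728) = -0.001667
∂h/∂y = (189.3 − 188.7) / (3277617 − 3277417) = +0.003000
Flow = −∇h = (+0.001667 east, -0.003000 north), which points southeast.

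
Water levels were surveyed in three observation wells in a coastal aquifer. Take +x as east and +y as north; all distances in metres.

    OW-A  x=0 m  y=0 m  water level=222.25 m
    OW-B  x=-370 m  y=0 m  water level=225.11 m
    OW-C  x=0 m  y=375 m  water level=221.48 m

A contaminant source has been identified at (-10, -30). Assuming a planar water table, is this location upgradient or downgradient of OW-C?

∂h/∂x = (225.11 − 222.25) / (-370 − 0) = -0.007730
∂h/∂y = (221.48 − 222.25) / (375 − 0) = -0.002053
Head at (-10, -30) = 222.25 + (-0.007730)·(-10) + (-0.002053)·(-30) = 222.39 m.
That is higher than the 221.48 m at OW-C, so the point is upgradient.

upgradient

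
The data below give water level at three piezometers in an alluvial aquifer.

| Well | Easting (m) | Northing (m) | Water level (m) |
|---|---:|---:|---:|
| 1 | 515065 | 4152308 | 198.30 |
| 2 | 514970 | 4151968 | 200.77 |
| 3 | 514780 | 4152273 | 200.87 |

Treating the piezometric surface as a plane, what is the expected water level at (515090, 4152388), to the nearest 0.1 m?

Taking 1 as reference: 2−1 = (-95, -340, +2.47); 3−1 = (-285, -35, +2.57).
Determinant of the coordinate differences = (-95)·(-35) − (-285)·(-340) = -93575.
∂h/∂x = [(+2.47)·(-35) − (+2.57)·(-340)] / -93575 = -0.008414
∂h/∂y = [(-95)·(+2.57) − (-285)·(+2.47)] / -93575 = -0.004914
h(515090, 4152388) = 198.30 + (-0.008414)·(25) + (-0.004914)·(80) = 198.30 -0.210 -0.393 = 197.697 m.

197.7 m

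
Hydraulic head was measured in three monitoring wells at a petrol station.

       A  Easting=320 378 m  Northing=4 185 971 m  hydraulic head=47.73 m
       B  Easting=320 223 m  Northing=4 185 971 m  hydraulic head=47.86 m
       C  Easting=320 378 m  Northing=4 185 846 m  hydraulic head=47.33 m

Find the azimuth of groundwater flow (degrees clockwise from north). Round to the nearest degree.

165°

∂h/∂x = (47.86 − 47.73) / (320223 − 320378) = -0.0008387
∂h/∂y = (47.33 − 47.73) / (4185846 − 4185971) = +0.003200
Flow direction (−∇h) has components (+0.0008387 E, -0.003200 N).
Azimuth = atan2(E, N) = atan2(+0.0008387, -0.003200) = 165.3° ≈ 165°.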